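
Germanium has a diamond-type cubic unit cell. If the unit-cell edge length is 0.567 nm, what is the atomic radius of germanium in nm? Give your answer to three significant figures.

In a diamond cubic lattice, nearest neighbors lie along the body diagonal with √3·a = 8r.
r = √3·a/8 = 1.7321 × 0.567 / 8 = 0.123 nm.

0.123 nm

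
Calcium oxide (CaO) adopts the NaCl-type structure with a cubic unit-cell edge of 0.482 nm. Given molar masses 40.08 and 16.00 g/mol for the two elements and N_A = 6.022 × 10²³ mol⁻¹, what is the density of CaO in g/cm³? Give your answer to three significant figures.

The NaCl-type structure contains Z = 4 formula units per cell; M(CaO) = 40.08 + 16.00 = 56.08 g/mol.
a³ = (4.820 × 10^-8 cm)³ = 1.120 × 10^-22 cm³.
ρ = 4 × 56.08 / (6.022 × 10²³ × 1.120 × 10^-22) = 3.326 g/cm³.

3.33 g/cm³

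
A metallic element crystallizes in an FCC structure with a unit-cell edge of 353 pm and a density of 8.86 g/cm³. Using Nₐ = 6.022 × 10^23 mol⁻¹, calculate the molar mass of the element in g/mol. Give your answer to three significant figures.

An FCC cell has Z = 4 atoms; a = 3.530 × 10^-8 cm.
M = ρ·N_A·a³/Z = 8.86 × 6.022 × 10²³ × 4.399 × 10^-23 / 4 = 58.7 g/mol.

58.7 g/mol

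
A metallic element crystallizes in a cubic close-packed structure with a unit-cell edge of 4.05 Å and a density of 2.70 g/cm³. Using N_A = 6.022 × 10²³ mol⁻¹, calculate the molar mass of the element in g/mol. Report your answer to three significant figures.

An FCC cell has Z = 4 atoms; a = 4.050 × 10^-8 cm.
M = ρ·N_A·a³/Z = 2.70 × 6.022 × 10²³ × 6.643 × 10^-23 / 4 = 27.0 g/mol.

27.0 g/mol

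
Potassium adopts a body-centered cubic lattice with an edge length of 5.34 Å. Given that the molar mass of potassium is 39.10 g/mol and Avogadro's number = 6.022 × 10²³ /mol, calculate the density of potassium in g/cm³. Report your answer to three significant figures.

A BCC unit cell contains Z = 2 atoms.
Cell volume: a³ = (5.34 Å)³ = (5.340 × 10^-8 cm)³ = 1.523 × 10^-22 cm³.
ρ = Z·M/(N_A·a³) = 2 × 39.10 / (6.022 × 10²³ × 1.523 × 10^-22) = 0.8528 g/cm³.

0.853 g/cm³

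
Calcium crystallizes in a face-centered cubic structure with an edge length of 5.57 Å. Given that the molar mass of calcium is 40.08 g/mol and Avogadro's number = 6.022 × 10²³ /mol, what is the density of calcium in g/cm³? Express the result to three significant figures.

1.54 g/cm³

An FCC unit cell contains Z = 4 atoms.
Cell volume: a³ = (5.57 Å)³ = (5.570 × 10^-8 cm)³ = 1.728 × 10^-22 cm³.
ρ = Z·M/(N_A·a³) = 4 × 40.08 / (6.022 × 10²³ × 1.728 × 10^-22) = 1.541 g/cm³.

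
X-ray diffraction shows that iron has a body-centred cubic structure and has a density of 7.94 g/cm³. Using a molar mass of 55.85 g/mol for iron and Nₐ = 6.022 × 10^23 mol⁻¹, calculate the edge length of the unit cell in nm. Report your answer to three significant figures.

0.286 nm

With Z = 2 atoms per BCC cell, a³ = Z·M/(N_A·ρ) = 2 × 55.85 / (6.022 × 10²³ × 7.940 g/cm³) = 2.336 × 10^-23 cm³.
a = (2.336 × 10^-23)^(1/3) = 2.859 × 10^-8 cm = 0.286 nm.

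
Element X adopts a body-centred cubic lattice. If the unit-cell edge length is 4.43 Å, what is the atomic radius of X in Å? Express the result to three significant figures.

1.92 Å

In a BCC lattice, atoms touch along the body diagonal, so √3·a = 4r.
r = √3·a/4 = 1.7321 × 4.43 / 4 = 1.92 Å.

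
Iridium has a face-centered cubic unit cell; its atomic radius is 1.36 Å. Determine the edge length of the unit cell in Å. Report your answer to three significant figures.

In an FCC lattice, atoms touch along the face diagonal, so √2·a = 4r.
a = 4r/√2 = 4 × 1.36 / 1.4142 = 3.85 Å.

3.85 Å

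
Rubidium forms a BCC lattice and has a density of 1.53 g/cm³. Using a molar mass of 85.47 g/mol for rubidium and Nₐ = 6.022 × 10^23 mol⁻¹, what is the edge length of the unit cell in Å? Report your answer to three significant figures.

5.70 Å

With Z = 2 atoms per BCC cell, a³ = Z·M/(N_A·ρ) = 2 × 85.47 / (6.022 × 10²³ × 1.530 g/cm³) = 1.855 × 10^-22 cm³.
a = (1.855 × 10^-22)^(1/3) = 5.703 × 10^-8 cm = 5.70 Å.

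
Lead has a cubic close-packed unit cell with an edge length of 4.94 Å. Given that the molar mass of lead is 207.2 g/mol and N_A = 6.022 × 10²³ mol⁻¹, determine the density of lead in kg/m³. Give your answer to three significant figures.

An FCC unit cell contains Z = 4 atoms.
Cell volume: a³ = (4.94 Å)³ = (4.940 × 10^-8 cm)³ = 1.206 × 10^-22 cm³.
ρ = Z·M/(N_A·a³) = 4 × 207.2 / (6.022 × 10²³ × 1.206 × 10^-22) = 11.42 g/cm³ = 11400 kg/m³.

11400 kg/m³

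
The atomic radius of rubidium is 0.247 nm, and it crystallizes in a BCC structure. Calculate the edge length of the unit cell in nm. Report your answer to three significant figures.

In a BCC lattice, atoms touch along the body diagonal, so √3·a = 4r.
a = 4r/√3 = 4 × 0.247 / 1.7321 = 0.570 nm.

0.570 nm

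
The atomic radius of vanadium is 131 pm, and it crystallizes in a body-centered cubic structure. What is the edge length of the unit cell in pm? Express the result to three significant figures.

303 pm

In a BCC lattice, atoms touch along the body diagonal, so √3·a = 4r.
a = 4r/√3 = 4 × 131 / 1.7321 = 303 pm.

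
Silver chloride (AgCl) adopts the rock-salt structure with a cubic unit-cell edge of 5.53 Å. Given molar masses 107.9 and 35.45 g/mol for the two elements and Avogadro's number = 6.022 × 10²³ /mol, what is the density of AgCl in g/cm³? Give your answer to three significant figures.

5.63 g/cm³

The rock-salt structure contains Z = 4 formula units per cell; M(AgCl) = 107.9 + 35.45 = 143.35 g/mol.
a³ = (5.530 × 10^-8 cm)³ = 1.691 × 10^-22 cm³.
ρ = 4 × 143.35 / (6.022 × 10²³ × 1.691 × 10^-22) = 5.630 g/cm³.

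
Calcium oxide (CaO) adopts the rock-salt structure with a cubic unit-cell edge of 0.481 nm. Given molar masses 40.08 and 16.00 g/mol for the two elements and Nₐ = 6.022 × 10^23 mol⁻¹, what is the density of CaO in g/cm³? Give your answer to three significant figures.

3.35 g/cm³

The rock-salt structure contains Z = 4 formula units per cell; M(CaO) = 40.08 + 16.00 = 56.08 g/mol.
a³ = (4.810 × 10^-8 cm)³ = 1.113 × 10^-22 cm³.
ρ = 4 × 56.08 / (6.022 × 10²³ × 1.113 × 10^-22) = 3.347 g/cm³.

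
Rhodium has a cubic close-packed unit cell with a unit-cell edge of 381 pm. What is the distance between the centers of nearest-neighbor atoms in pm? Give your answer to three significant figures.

269 pm

In an FCC structure, atoms touch along the face diagonal, so √2·a = 4r; the nearest-neighbor distance equals 2r = 0.7071·a.
d = 0.7071 × 381 = 269 pm.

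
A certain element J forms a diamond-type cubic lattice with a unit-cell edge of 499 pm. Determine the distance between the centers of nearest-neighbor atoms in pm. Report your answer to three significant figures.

In a diamond cubic structure, nearest neighbors lie along the body diagonal with √3·a = 8r; the nearest-neighbor distance equals 2r = 0.4330·a.
d = 0.4330 × 499 = 216 pm.

216 pm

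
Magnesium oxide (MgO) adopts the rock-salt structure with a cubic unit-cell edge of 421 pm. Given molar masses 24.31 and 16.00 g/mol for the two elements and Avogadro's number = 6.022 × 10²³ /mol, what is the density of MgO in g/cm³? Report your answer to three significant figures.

3.59 g/cm³

The rock-salt structure contains Z = 4 formula units per cell; M(MgO) = 24.31 + 16.00 = 40.31 g/mol.
a³ = (4.210 × 10^-8 cm)³ = 7.462 × 10^-23 cm³.
ρ = 4 × 40.31 / (6.022 × 10²³ × 7.462 × 10^-23) = 3.588 g/cm³.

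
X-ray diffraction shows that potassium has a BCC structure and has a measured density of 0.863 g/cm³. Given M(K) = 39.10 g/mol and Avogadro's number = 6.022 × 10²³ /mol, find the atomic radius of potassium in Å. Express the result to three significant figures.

2.30 Å

For a BCC cell (Z = 2), a³ = Z·M/(N_A·ρ) = 2 × 39.10 / (6.022 × 10²³ × 0.8630) = 1.505 × 10^-22 cm³, so a = 5.319 × 10^-8 cm = 5.319 Å.
Atoms touch along the body diagonal, so √3·a = 4r, so r = 0.4330 × a = 2.30 Å.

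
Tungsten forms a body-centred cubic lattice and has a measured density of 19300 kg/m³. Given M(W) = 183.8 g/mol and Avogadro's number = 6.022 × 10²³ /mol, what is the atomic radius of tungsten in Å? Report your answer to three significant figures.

1.37 Å

For a BCC cell (Z = 2), a³ = Z·M/(N_A·ρ) = 2 × 183.8 / (6.022 × 10²³ × 19.30) = 3.163 × 10^-23 cm³, so a = 3.162 × 10^-8 cm = 3.162 Å.
Atoms touch along the body diagonal, so √3·a = 4r, so r = 0.4330 × a = 1.37 Å.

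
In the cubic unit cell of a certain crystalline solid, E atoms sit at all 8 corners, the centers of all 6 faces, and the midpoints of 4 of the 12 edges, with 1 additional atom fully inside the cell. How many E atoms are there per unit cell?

Corner atoms are shared by 8 cells (1/8 each), face atoms by 2 (1/2 each), edge atoms by 4 (1/4 each), interior atoms are unshared.
Net atoms = 8 × 1/8 + 6 × 1/2 + 4 × 1/4 + 1 = 1 + 3 + 1 + 1 = 6.

6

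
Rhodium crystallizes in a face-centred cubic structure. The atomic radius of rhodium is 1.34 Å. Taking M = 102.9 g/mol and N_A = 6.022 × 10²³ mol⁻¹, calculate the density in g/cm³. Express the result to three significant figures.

In an FCC lattice, atoms touch along the face diagonal, so √2·a = 4r, giving a = 3.790 Å = 3.790 × 10^-8 cm.
With Z = 4, ρ = Z·M/(N_A·a³) = 4 × 102.9 / (6.022 × 10²³ × 5.444 × 10^-23) = 12.55 g/cm³.

12.6 g/cm³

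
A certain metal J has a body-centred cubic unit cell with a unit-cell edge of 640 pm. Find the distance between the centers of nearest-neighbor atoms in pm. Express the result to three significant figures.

554 pm

In a BCC structure, atoms touch along the body diagonal, so √3·a = 4r; the nearest-neighbor distance equals 2r = 0.8660·a.
d = 0.8660 × 640 = 554 pm.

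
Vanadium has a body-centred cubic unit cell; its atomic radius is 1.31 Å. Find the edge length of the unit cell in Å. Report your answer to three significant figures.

In a BCC lattice, atoms touch along the body diagonal, so √3·a = 4r.
a = 4r/√3 = 4 × 1.31 / 1.7321 = 3.03 Å.

3.03 Å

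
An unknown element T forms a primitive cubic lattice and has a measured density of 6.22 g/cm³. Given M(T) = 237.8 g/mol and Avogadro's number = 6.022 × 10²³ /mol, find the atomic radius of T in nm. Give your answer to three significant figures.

For a simple cubic cell (Z = 1), a³ = Z·M/(N_A·ρ) = 1 × 237.8 / (6.022 × 10²³ × 6.220) = 6.349 × 10^-23 cm³, so a = 3.989 × 10^-8 cm = 0.3989 nm.
Atoms touch along the cell edge, so a = 2r, so r = 0.5000 × a = 0.199 nm.

0.199 nm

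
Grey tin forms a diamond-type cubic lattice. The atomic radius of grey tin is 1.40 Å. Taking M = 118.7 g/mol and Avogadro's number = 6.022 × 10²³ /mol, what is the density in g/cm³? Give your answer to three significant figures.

5.83 g/cm³

In a diamond cubic lattice, nearest neighbors lie along the body diagonal with √3·a = 8r, giving a = 6.466 Å = 6.466 × 10^-8 cm.
With Z = 8, ρ = Z·M/(N_A·a³) = 8 × 118.7 / (6.022 × 10²³ × 2.704 × 10^-22) = 5.832 g/cm³.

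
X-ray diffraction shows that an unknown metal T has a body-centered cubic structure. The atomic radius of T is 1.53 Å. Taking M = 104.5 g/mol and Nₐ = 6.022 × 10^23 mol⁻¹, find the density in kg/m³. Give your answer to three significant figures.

7870 kg/m³

In a BCC lattice, atoms touch along the body diagonal, so √3·a = 4r, giving a = 3.533 Å = 3.533 × 10^-8 cm.
With Z = 2, ρ = Z·M/(N_A·a³) = 2 × 104.5 / (6.022 × 10²³ × 4.411 × 10^-23) = 7.867 g/cm³ = 7870 kg/m³.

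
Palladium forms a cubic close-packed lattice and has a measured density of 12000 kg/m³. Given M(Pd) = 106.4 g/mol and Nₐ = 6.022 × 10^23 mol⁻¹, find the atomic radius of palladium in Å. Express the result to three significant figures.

1.38 Å

For an FCC cell (Z = 4), a³ = Z·M/(N_A·ρ) = 4 × 106.4 / (6.022 × 10²³ × 12.00) = 5.890 × 10^-23 cm³, so a = 3.891 × 10^-8 cm = 3.891 Å.
Atoms touch along the face diagonal, so √2·a = 4r, so r = 0.3536 × a = 1.38 Å.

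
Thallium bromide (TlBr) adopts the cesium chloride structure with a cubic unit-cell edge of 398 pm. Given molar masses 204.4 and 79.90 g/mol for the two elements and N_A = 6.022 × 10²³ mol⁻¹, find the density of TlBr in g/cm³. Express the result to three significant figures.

7.49 g/cm³

The cesium chloride structure contains Z = 1 formula unit per cell; M(TlBr) = 204.4 + 79.90 = 284.3 g/mol.
a³ = (3.980 × 10^-8 cm)³ = 6.304 × 10^-23 cm³.
ρ = 1 × 284.3 / (6.022 × 10²³ × 6.304 × 10^-23) = 7.488 g/cm³.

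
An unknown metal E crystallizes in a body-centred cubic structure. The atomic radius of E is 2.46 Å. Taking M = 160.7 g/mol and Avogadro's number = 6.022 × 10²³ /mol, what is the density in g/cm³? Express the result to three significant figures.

In a BCC lattice, atoms touch along the body diagonal, so √3·a = 4r, giving a = 5.681 Å = 5.681 × 10^-8 cm.
With Z = 2, ρ = Z·M/(N_A·a³) = 2 × 160.7 / (6.022 × 10²³ × 1.834 × 10^-22) = 2.911 g/cm³.

2.91 g/cm³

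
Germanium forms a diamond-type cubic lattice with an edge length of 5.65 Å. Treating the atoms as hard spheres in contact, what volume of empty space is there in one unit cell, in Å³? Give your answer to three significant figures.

In a diamond cubic lattice nearest neighbors lie along the body diagonal with √3·a = 8r, so r = 0.2165a = 1.223 Å.
V_cell = a³ = 180.4 Å³; V_atoms = 8 × (4/3)πr³ = 61.34 Å³.
Empty space = 180.4 − 61.34 = 119 Å³.

119 Å³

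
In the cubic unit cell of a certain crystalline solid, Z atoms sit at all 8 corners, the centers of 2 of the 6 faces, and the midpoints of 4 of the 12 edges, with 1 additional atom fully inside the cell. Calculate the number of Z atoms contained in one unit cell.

Corner atoms are shared by 8 cells (1/8 each), face atoms by 2 (1/2 each), edge atoms by 4 (1/4 each), interior atoms are unshared.
Net atoms = 8 × 1/8 + 2 × 1/2 + 4 × 1/4 + 1 = 1 + 1 + 1 + 1 = 4.

4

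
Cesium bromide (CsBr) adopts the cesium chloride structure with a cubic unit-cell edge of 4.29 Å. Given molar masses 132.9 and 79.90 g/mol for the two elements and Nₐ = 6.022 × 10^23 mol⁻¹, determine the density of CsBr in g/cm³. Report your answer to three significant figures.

4.48 g/cm³

The cesium chloride structure contains Z = 1 formula unit per cell; M(CsBr) = 132.9 + 79.90 = 212.8 g/mol.
a³ = (4.290 × 10^-8 cm)³ = 7.895 × 10^-23 cm³.
ρ = 1 × 212.8 / (6.022 × 10²³ × 7.895 × 10^-23) = 4.476 g/cm³.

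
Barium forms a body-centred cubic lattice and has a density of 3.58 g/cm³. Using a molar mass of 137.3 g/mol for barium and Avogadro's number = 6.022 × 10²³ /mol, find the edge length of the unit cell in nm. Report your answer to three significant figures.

0.503 nm

With Z = 2 atoms per BCC cell, a³ = Z·M/(N_A·ρ) = 2 × 137.3 / (6.022 × 10²³ × 3.580 g/cm³) = 1.274 × 10^-22 cm³.
a = (1.274 × 10^-22)^(1/3) = 5.031 × 10^-8 cm = 0.503 nm.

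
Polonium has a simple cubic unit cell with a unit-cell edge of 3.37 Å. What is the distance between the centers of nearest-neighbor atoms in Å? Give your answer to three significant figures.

In a simple cubic structure, atoms touch along the cell edge, so a = 2r; the nearest-neighbor distance equals 2r = 1.000·a.
d = 1.000 × 3.37 = 3.37 Å.

3.37 Å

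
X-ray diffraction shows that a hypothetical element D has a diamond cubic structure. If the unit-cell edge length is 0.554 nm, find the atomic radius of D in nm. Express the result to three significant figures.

0.120 nm

In a diamond cubic lattice, nearest neighbors lie along the body diagonal with √3·a = 8r.
r = √3·a/8 = 1.7321 × 0.554 / 8 = 0.120 nm.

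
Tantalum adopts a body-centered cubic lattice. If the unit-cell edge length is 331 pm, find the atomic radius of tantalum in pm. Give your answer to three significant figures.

143 pm

In a BCC lattice, atoms touch along the body diagonal, so √3·a = 4r.
r = √3·a/4 = 1.7321 × 331 / 4 = 143 pm.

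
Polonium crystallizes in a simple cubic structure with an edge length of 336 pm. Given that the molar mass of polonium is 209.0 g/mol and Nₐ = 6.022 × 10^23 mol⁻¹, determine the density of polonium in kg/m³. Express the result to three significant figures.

A simple cubic unit cell contains Z = 1 atom.
Cell volume: a³ = (336 pm)³ = (3.360 × 10^-8 cm)³ = 3.793 × 10^-23 cm³.
ρ = Z·M/(N_A·a³) = 1 × 209.0 / (6.022 × 10²³ × 3.793 × 10^-23) = 9.149 g/cm³ = 9150 kg/m³.

9150 kg/m³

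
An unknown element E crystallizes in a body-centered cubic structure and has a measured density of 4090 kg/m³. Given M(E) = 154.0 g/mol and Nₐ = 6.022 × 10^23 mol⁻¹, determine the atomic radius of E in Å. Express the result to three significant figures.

For a BCC cell (Z = 2), a³ = Z·M/(N_A·ρ) = 2 × 154.0 / (6.022 × 10²³ × 4.090) = 1.251 × 10^-22 cm³, so a = 5.001 × 10^-8 cm = 5.001 Å.
Atoms touch along the body diagonal, so √3·a = 4r, so r = 0.4330 × a = 2.17 Å.

2.17 Å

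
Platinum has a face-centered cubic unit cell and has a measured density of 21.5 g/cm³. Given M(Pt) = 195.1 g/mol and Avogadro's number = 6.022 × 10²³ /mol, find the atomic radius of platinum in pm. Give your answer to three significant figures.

139 pm

For an FCC cell (Z = 4), a³ = Z·M/(N_A·ρ) = 4 × 195.1 / (6.022 × 10²³ × 21.50) = 6.028 × 10^-23 cm³, so a = 3.921 × 10^-8 cm = 392.1 pm.
Atoms touch along the face diagonal, so √2·a = 4r, so r = 0.3536 × a = 139 pm.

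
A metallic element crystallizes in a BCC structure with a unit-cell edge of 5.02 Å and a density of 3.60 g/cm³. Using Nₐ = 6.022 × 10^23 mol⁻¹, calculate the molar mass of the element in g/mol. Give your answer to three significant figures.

A BCC cell has Z = 2 atoms; a = 5.020 × 10^-8 cm.
M = ρ·N_A·a³/Z = 3.60 × 6.022 × 10²³ × 1.265 × 10^-22 / 2 = 137 g/mol.

137 g/mol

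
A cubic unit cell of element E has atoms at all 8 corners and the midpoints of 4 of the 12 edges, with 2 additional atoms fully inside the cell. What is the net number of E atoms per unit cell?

4

Corner atoms are shared by 8 cells (1/8 each), edge atoms by 4 (1/4 each), interior atoms are unshared.
Net atoms = 8 × 1/8 + 4 × 1/4 + 2 = 1 + 1 + 2 = 4.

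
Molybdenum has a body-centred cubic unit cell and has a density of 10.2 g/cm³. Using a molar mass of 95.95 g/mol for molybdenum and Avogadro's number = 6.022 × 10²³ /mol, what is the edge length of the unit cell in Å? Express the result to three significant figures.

3.15 Å

With Z = 2 atoms per BCC cell, a³ = Z·M/(N_A·ρ) = 2 × 95.95 / (6.022 × 10²³ × 10.20 g/cm³) = 3.124 × 10^-23 cm³.
a = (3.124 × 10^-23)^(1/3) = 3.150 × 10^-8 cm = 3.15 Å.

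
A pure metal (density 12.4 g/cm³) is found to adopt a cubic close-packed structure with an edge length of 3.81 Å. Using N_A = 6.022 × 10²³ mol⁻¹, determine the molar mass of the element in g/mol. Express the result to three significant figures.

103 g/mol

An FCC cell has Z = 4 atoms; a = 3.810 × 10^-8 cm.
M = ρ·N_A·a³/Z = 12.4 × 6.022 × 10²³ × 5.531 × 10^-23 / 4 = 103 g/mol.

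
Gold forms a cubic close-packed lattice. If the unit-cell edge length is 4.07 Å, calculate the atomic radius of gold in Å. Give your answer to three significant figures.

In an FCC lattice, atoms touch along the face diagonal, so √2·a = 4r.
r = √2·a/4 = 1.4142 × 4.07 / 4 = 1.44 Å.

1.44 Å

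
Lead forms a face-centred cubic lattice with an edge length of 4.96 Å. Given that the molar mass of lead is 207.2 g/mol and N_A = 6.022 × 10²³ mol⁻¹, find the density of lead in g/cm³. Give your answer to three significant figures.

An FCC unit cell contains Z = 4 atoms.
Cell volume: a³ = (4.96 Å)³ = (4.960 × 10^-8 cm)³ = 1.220 × 10^-22 cm³.
ρ = Z·M/(N_A·a³) = 4 × 207.2 / (6.022 × 10²³ × 1.220 × 10^-22) = 11.28 g/cm³.

11.3 g/cm³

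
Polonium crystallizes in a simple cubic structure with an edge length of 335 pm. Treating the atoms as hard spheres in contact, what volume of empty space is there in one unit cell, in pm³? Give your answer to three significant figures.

In a simple cubic lattice atoms touch along the cell edge, so a = 2r, so r = 0.5000a = 167.5 pm.
V_cell = a³ = 3.760 × 10^7 pm³; V_atoms = 1 × (4/3)πr³ = 1.968 × 10^7 pm³.
Empty space = 3.760 × 10^7 − 1.968 × 10^7 = 1.79 × 10^7 pm³.

1.79 × 10^7 pm³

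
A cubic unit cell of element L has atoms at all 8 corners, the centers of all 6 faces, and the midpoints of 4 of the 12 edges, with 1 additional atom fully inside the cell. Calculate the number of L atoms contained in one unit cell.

6

Corner atoms are shared by 8 cells (1/8 each), face atoms by 2 (1/2 each), edge atoms by 4 (1/4 each), interior atoms are unshared.
Net atoms = 8 × 1/8 + 6 × 1/2 + 4 × 1/4 + 1 = 1 + 3 + 1 + 1 = 6.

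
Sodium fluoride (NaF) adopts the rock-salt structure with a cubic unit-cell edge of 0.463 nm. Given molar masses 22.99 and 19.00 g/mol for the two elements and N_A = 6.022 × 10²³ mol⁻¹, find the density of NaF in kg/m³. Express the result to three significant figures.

2810 kg/m³

The rock-salt structure contains Z = 4 formula units per cell; M(NaF) = 22.99 + 19.00 = 41.99 g/mol.
a³ = (4.630 × 10^-8 cm)³ = 9.925 × 10^-23 cm³.
ρ = 4 × 41.99 / (6.022 × 10²³ × 9.925 × 10^-23) = 2.810 g/cm³ = 2810 kg/m³.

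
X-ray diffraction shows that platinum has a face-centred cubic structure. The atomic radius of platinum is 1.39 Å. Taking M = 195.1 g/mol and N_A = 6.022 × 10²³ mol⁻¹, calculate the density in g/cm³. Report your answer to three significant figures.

21.3 g/cm³

In an FCC lattice, atoms touch along the face diagonal, so √2·a = 4r, giving a = 3.932 Å = 3.932 × 10^-8 cm.
With Z = 4, ρ = Z·M/(N_A·a³) = 4 × 195.1 / (6.022 × 10²³ × 6.077 × 10^-23) = 21.33 g/cm³.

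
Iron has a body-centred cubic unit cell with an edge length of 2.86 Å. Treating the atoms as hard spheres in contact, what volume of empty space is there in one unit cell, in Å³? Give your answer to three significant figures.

7.48 Å³

In a BCC lattice atoms touch along the body diagonal, so √3·a = 4r, so r = 0.4330a = 1.238 Å.
V_cell = a³ = 23.39 Å³; V_atoms = 2 × (4/3)πr³ = 15.91 Å³.
Empty space = 23.39 − 15.91 = 7.48 Å³.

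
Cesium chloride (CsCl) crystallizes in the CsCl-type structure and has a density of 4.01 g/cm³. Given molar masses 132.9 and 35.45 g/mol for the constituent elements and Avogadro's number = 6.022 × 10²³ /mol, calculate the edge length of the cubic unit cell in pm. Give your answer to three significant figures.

412 pm

M(CsCl) = 168.35 g/mol; Z = 1 formula unit per cell.
a³ = Z·M/(N_A·ρ) = 1 × 168.35 / (6.022 × 10²³ × 4.01) = 6.972 × 10^-23 cm³, so a = 4.116 × 10^-8 cm = 412 pm.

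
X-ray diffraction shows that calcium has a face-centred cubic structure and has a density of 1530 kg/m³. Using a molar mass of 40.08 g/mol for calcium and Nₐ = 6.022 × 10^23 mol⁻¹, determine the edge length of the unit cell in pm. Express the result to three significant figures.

558 pm

With Z = 4 atoms per FCC cell, a³ = Z·M/(N_A·ρ) = 4 × 40.08 / (6.022 × 10²³ × 1.530 g/cm³) = 1.740 × 10^-22 cm³.
a = (1.740 × 10^-22)^(1/3) = 5.583 × 10^-8 cm = 558 pm.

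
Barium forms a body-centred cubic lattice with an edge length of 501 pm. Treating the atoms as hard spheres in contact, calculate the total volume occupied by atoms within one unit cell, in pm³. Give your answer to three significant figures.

8.55 × 10^7 pm³

In a BCC lattice atoms touch along the body diagonal, so √3·a = 4r, so r = 0.4330a = 216.9 pm.
V_atoms = Z × (4/3)πr³ = 2 × (4/3)π × (216.9)³ = 8.55 × 10^7 pm³.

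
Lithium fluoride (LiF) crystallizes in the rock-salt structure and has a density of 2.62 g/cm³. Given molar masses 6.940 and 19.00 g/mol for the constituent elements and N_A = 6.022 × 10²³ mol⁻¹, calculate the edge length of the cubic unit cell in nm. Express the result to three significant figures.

M(LiF) = 25.94 g/mol; Z = 4 formula units per cell.
a³ = Z·M/(N_A·ρ) = 4 × 25.94 / (6.022 × 10²³ × 2.62) = 6.576 × 10^-23 cm³, so a = 4.036 × 10^-8 cm = 0.404 nm.

0.404 nm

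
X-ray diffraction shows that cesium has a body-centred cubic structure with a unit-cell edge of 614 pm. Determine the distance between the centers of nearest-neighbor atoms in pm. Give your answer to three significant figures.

In a BCC structure, atoms touch along the body diagonal, so √3·a = 4r; the nearest-neighbor distance equals 2r = 0.8660·a.
d = 0.8660 × 614 = 532 pm.

532 pm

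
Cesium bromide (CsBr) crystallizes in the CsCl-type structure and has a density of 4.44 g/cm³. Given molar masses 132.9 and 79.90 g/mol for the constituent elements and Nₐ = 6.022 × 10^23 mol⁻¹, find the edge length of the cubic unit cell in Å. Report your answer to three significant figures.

4.30 Å

M(CsBr) = 212.8 g/mol; Z = 1 formula unit per cell.
a³ = Z·M/(N_A·ρ) = 1 × 212.8 / (6.022 × 10²³ × 4.44) = 7.959 × 10^-23 cm³, so a = 4.301 × 10^-8 cm = 4.30 Å.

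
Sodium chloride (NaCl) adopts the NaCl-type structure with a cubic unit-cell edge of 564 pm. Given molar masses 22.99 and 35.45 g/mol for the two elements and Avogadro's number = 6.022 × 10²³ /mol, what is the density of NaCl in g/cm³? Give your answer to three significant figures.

2.16 g/cm³

The NaCl-type structure contains Z = 4 formula units per cell; M(NaCl) = 22.99 + 35.45 = 58.44 g/mol.
a³ = (5.640 × 10^-8 cm)³ = 1.794 × 10^-22 cm³.
ρ = 4 × 58.44 / (6.022 × 10²³ × 1.794 × 10^-22) = 2.164 g/cm³.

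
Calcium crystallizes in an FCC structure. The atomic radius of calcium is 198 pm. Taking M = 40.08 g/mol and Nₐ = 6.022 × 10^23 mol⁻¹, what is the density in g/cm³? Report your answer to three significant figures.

In an FCC lattice, atoms touch along the face diagonal, so √2·a = 4r, giving a = 560.0 pm = 5.600 × 10^-8 cm.
With Z = 4, ρ = Z·M/(N_A·a³) = 4 × 40.08 / (6.022 × 10²³ × 1.756 × 10^-22) = 1.516 g/cm³.

1.52 g/cm³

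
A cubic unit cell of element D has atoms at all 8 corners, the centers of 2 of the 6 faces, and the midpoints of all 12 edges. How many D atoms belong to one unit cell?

5

Corner atoms are shared by 8 cells (1/8 each), face atoms by 2 (1/2 each), edge atoms by 4 (1/4 each).
Net atoms = 8 × 1/8 + 2 × 1/2 + 12 × 1/4 = 1 + 1 + 3 = 5.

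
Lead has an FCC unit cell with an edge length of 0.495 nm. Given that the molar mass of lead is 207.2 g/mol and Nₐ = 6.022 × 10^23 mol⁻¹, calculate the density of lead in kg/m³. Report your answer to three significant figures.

An FCC unit cell contains Z = 4 atoms.
Cell volume: a³ = (0.495 nm)³ = (4.950 × 10^-8 cm)³ = 1.213 × 10^-22 cm³.
ρ = Z·M/(N_A·a³) = 4 × 207.2 / (6.022 × 10²³ × 1.213 × 10^-22) = 11.35 g/cm³ = 11300 kg/m³.

11300 kg/m³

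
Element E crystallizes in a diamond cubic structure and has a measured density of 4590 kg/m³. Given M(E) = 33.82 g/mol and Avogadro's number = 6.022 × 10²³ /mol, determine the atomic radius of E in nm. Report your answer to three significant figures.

0.0998 nm

For a diamond cubic cell (Z = 8), a³ = Z·M/(N_A·ρ) = 8 × 33.82 / (6.022 × 10²³ × 4.590) = 9.788 × 10^-23 cm³, so a = 4.609 × 10^-8 cm = 0.4609 nm.
Nearest neighbors lie along the body diagonal with √3·a = 8r, so r = 0.2165 × a = 0.0998 nm.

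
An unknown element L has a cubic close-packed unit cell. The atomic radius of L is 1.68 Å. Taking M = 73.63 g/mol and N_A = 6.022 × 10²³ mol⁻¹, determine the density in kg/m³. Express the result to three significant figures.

In an FCC lattice, atoms touch along the face diagonal, so √2·a = 4r, giving a = 4.752 Å = 4.752 × 10^-8 cm.
With Z = 4, ρ = Z·M/(N_A·a³) = 4 × 73.63 / (6.022 × 10²³ × 1.073 × 10^-22) = 4.558 g/cm³ = 4560 kg/m³.

4560 kg/m³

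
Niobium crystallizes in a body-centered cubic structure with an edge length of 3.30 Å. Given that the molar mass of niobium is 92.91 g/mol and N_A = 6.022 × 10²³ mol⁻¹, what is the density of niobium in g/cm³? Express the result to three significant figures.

8.59 g/cm³

A BCC unit cell contains Z = 2 atoms.
Cell volume: a³ = (3.30 Å)³ = (3.300 × 10^-8 cm)³ = 3.594 × 10^-23 cm³.
ρ = Z·M/(N_A·a³) = 2 × 92.91 / (6.022 × 10²³ × 3.594 × 10^-23) = 8.586 g/cm³.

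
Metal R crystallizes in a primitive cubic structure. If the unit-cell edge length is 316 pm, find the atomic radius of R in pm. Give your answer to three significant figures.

In a simple cubic lattice, atoms touch along the cell edge, so a = 2r.
r = a/2 = 316/2 = 158 pm.

158 pm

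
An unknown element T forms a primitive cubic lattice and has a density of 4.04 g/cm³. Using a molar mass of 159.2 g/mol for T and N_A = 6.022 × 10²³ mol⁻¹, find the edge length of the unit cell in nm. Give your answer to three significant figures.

0.403 nm

With Z = 1 atom per simple cubic cell, a³ = Z·M/(N_A·ρ) = 1 × 159.2 / (6.022 × 10²³ × 4.040 g/cm³) = 6.544 × 10^-23 cm³.
a = (6.544 × 10^-23)^(1/3) = 4.030 × 10^-8 cm = 0.403 nm.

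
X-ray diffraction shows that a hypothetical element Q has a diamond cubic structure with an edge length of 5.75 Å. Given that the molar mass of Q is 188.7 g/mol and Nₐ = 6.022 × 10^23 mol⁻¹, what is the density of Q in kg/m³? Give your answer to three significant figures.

13200 kg/m³

A diamond cubic unit cell contains Z = 8 atoms.
Cell volume: a³ = (5.75 Å)³ = (5.750 × 10^-8 cm)³ = 1.901 × 10^-22 cm³.
ρ = Z·M/(N_A·a³) = 8 × 188.7 / (6.022 × 10²³ × 1.901 × 10^-22) = 13.19 g/cm³ = 13200 kg/m³.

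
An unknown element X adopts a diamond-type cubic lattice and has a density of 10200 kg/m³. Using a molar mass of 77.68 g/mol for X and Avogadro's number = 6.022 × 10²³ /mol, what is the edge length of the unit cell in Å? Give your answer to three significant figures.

With Z = 8 atoms per diamond cubic cell, a³ = Z·M/(N_A·ρ) = 8 × 77.68 / (6.022 × 10²³ × 10.20 g/cm³) = 1.012 × 10^-22 cm³.
a = (1.012 × 10^-22)^(1/3) = 4.660 × 10^-8 cm = 4.66 Å.

4.66 Å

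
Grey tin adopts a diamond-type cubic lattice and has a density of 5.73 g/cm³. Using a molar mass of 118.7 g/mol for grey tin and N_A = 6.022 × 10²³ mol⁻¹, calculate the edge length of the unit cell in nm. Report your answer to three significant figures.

With Z = 8 atoms per diamond cubic cell, a³ = Z·M/(N_A·ρ) = 8 × 118.7 / (6.022 × 10²³ × 5.730 g/cm³) = 2.752 × 10^-22 cm³.
a = (2.752 × 10^-22)^(1/3) = 6.505 × 10^-8 cm = 0.650 nm.

0.650 nm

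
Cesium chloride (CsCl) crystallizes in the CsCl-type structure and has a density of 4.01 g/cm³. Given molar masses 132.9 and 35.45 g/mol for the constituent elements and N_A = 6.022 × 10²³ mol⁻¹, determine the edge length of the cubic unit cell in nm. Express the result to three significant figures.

M(CsCl) = 168.35 g/mol; Z = 1 formula unit per cell.
a³ = Z·M/(N_A·ρ) = 1 × 168.35 / (6.022 × 10²³ × 4.01) = 6.972 × 10^-23 cm³, so a = 4.116 × 10^-8 cm = 0.412 nm.

0.412 nm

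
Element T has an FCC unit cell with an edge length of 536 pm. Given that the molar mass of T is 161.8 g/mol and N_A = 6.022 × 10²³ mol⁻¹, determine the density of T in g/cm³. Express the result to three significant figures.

An FCC unit cell contains Z = 4 atoms.
Cell volume: a³ = (536 pm)³ = (5.360 × 10^-8 cm)³ = 1.540 × 10^-22 cm³.
ρ = Z·M/(N_A·a³) = 4 × 161.8 / (6.022 × 10²³ × 1.540 × 10^-22) = 6.979 g/cm³.

6.98 g/cm³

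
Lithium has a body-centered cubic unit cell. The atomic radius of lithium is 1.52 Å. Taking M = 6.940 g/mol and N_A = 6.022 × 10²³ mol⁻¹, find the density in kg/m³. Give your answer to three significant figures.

In a BCC lattice, atoms touch along the body diagonal, so √3·a = 4r, giving a = 3.510 Å = 3.510 × 10^-8 cm.
With Z = 2, ρ = Z·M/(N_A·a³) = 2 × 6.940 / (6.022 × 10²³ × 4.325 × 10^-23) = 0.5329 g/cm³ = 533 kg/m³.

533 kg/m³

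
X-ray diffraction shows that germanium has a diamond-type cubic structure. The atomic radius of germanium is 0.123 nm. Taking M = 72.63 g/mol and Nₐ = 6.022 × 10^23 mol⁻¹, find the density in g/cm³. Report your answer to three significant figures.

In a diamond cubic lattice, nearest neighbors lie along the body diagonal with √3·a = 8r, giving a = 0.5681 nm = 5.681 × 10^-8 cm.
With Z = 8, ρ = Z·M/(N_A·a³) = 8 × 72.63 / (6.022 × 10²³ × 1.834 × 10^-22) = 5.262 g/cm³.

5.26 g/cm³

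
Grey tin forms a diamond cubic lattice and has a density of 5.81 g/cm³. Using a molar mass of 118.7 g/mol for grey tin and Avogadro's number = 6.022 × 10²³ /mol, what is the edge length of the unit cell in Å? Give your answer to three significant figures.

6.47 Å

With Z = 8 atoms per diamond cubic cell, a³ = Z·M/(N_A·ρ) = 8 × 118.7 / (6.022 × 10²³ × 5.810 g/cm³) = 2.714 × 10^-22 cm³.
a = (2.714 × 10^-22)^(1/3) = 6.475 × 10^-8 cm = 6.47 Å.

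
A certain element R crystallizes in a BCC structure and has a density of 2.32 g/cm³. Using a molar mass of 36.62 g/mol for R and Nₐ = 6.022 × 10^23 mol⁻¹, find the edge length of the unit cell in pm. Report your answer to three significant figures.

With Z = 2 atoms per BCC cell, a³ = Z·M/(N_A·ρ) = 2 × 36.62 / (6.022 × 10²³ × 2.320 g/cm³) = 5.242 × 10^-23 cm³.
a = (5.242 × 10^-23)^(1/3) = 3.743 × 10^-8 cm = 374 pm.

374 pm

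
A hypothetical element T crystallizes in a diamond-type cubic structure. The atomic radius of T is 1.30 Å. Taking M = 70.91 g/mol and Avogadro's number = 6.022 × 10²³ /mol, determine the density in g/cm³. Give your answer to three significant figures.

4.35 g/cm³

In a diamond cubic lattice, nearest neighbors lie along the body diagonal with √3·a = 8r, giving a = 6.004 Å = 6.004 × 10^-8 cm.
With Z = 8, ρ = Z·M/(N_A·a³) = 8 × 70.91 / (6.022 × 10²³ × 2.165 × 10^-22) = 4.351 g/cm³.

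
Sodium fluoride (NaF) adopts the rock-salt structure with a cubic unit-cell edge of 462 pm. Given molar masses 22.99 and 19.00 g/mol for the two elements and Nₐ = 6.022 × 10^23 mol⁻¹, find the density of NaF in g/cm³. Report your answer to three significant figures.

2.83 g/cm³

The rock-salt structure contains Z = 4 formula units per cell; M(NaF) = 22.99 + 19.00 = 41.99 g/mol.
a³ = (4.620 × 10^-8 cm)³ = 9.861 × 10^-23 cm³.
ρ = 4 × 41.99 / (6.022 × 10²³ × 9.861 × 10^-23) = 2.828 g/cm³.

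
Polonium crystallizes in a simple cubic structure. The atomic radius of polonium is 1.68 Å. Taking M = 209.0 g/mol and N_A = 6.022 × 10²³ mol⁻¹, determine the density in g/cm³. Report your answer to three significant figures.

In a simple cubic lattice, atoms touch along the cell edge, so a = 2r, giving a = 3.360 Å = 3.360 × 10^-8 cm.
With Z = 1, ρ = Z·M/(N_A·a³) = 1 × 209.0 / (6.022 × 10²³ × 3.793 × 10^-23) = 9.149 g/cm³.

9.15 g/cm³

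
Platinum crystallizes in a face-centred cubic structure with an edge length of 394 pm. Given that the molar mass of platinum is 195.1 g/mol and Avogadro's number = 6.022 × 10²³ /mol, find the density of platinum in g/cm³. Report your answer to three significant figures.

21.2 g/cm³

An FCC unit cell contains Z = 4 atoms.
Cell volume: a³ = (394 pm)³ = (3.940 × 10^-8 cm)³ = 6.116 × 10^-23 cm³.
ρ = Z·M/(N_A·a³) = 4 × 195.1 / (6.022 × 10²³ × 6.116 × 10^-23) = 21.19 g/cm³.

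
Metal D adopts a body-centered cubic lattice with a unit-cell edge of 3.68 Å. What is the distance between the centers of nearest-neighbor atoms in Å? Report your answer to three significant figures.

3.19 Å

In a BCC structure, atoms touch along the body diagonal, so √3·a = 4r; the nearest-neighbor distance equals 2r = 0.8660·a.
d = 0.8660 × 3.68 = 3.19 Å.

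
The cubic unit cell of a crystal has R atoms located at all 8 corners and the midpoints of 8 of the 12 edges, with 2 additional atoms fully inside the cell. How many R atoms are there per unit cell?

5

Corner atoms are shared by 8 cells (1/8 each), edge atoms by 4 (1/4 each), interior atoms are unshared.
Net atoms = 8 × 1/8 + 8 × 1/4 + 2 = 1 + 2 + 2 = 5.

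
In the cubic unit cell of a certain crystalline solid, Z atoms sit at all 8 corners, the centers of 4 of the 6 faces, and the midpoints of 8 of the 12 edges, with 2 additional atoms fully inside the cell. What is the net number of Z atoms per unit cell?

Corner atoms are shared by 8 cells (1/8 each), face atoms by 2 (1/2 each), edge atoms by 4 (1/4 each), interior atoms are unshared.
Net atoms = 8 × 1/8 + 4 × 1/2 + 8 × 1/4 + 2 = 1 + 2 + 2 + 2 = 7.

7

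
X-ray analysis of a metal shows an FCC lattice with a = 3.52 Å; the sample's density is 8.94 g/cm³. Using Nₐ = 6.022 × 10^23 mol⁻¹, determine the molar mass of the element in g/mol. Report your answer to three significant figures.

58.7 g/mol

An FCC cell has Z = 4 atoms; a = 3.520 × 10^-8 cm.
M = ρ·N_A·a³/Z = 8.94 × 6.022 × 10²³ × 4.361 × 10^-23 / 4 = 58.7 g/mol.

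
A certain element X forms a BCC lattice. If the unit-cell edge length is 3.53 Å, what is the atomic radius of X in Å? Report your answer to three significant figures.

1.53 Å

In a BCC lattice, atoms touch along the body diagonal, so √3·a = 4r.
r = √3·a/4 = 1.7321 × 3.53 / 4 = 1.53 Å.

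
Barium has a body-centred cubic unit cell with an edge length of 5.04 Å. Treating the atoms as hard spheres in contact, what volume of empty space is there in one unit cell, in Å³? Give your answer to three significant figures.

40.9 Å³

In a BCC lattice atoms touch along the body diagonal, so √3·a = 4r, so r = 0.4330a = 2.182 Å.
V_cell = a³ = 128.0 Å³; V_atoms = 2 × (4/3)πr³ = 87.08 Å³.
Empty space = 128.0 − 87.08 = 40.9 Å³.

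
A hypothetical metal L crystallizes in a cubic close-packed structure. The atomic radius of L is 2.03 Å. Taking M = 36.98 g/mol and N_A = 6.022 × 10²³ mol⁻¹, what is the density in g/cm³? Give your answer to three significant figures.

1.30 g/cm³

In an FCC lattice, atoms touch along the face diagonal, so √2·a = 4r, giving a = 5.742 Å = 5.742 × 10^-8 cm.
With Z = 4, ρ = Z·M/(N_A·a³) = 4 × 36.98 / (6.022 × 10²³ × 1.893 × 10^-22) = 1.298 g/cm³.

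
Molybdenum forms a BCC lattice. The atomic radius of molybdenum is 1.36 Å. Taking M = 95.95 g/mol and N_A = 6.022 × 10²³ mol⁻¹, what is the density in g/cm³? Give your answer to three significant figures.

In a BCC lattice, atoms touch along the body diagonal, so √3·a = 4r, giving a = 3.141 Å = 3.141 × 10^-8 cm.
With Z = 2, ρ = Z·M/(N_A·a³) = 2 × 95.95 / (6.022 × 10²³ × 3.098 × 10^-23) = 10.29 g/cm³.

10.3 g/cm³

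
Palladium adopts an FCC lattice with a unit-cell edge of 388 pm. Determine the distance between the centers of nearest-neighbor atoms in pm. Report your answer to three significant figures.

In an FCC structure, atoms touch along the face diagonal, so √2·a = 4r; the nearest-neighbor distance equals 2r = 0.7071·a.
d = 0.7071 × 388 = 274 pm.

274 pm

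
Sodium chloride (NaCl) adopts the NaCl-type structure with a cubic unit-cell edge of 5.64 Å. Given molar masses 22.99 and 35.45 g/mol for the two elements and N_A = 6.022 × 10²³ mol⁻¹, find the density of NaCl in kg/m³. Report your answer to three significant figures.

The NaCl-type structure contains Z = 4 formula units per cell; M(NaCl) = 22.99 + 35.45 = 58.44 g/mol.
a³ = (5.640 × 10^-8 cm)³ = 1.794 × 10^-22 cm³.
ρ = 4 × 58.44 / (6.022 × 10²³ × 1.794 × 10^-22) = 2.164 g/cm³ = 2160 kg/m³.

2160 kg/m³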